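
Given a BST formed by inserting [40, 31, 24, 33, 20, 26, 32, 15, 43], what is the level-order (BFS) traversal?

Tree insertion order: [40, 31, 24, 33, 20, 26, 32, 15, 43]
Tree (level-order array): [40, 31, 43, 24, 33, None, None, 20, 26, 32, None, 15]
BFS from the root, enqueuing left then right child of each popped node:
  queue [40] -> pop 40, enqueue [31, 43], visited so far: [40]
  queue [31, 43] -> pop 31, enqueue [24, 33], visited so far: [40, 31]
  queue [43, 24, 33] -> pop 43, enqueue [none], visited so far: [40, 31, 43]
  queue [24, 33] -> pop 24, enqueue [20, 26], visited so far: [40, 31, 43, 24]
  queue [33, 20, 26] -> pop 33, enqueue [32], visited so far: [40, 31, 43, 24, 33]
  queue [20, 26, 32] -> pop 20, enqueue [15], visited so far: [40, 31, 43, 24, 33, 20]
  queue [26, 32, 15] -> pop 26, enqueue [none], visited so far: [40, 31, 43, 24, 33, 20, 26]
  queue [32, 15] -> pop 32, enqueue [none], visited so far: [40, 31, 43, 24, 33, 20, 26, 32]
  queue [15] -> pop 15, enqueue [none], visited so far: [40, 31, 43, 24, 33, 20, 26, 32, 15]
Result: [40, 31, 43, 24, 33, 20, 26, 32, 15]


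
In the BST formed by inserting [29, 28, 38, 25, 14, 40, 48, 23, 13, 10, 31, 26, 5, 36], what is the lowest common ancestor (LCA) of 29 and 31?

Tree insertion order: [29, 28, 38, 25, 14, 40, 48, 23, 13, 10, 31, 26, 5, 36]
Tree (level-order array): [29, 28, 38, 25, None, 31, 40, 14, 26, None, 36, None, 48, 13, 23, None, None, None, None, None, None, 10, None, None, None, 5]
In a BST, the LCA of p=29, q=31 is the first node v on the
root-to-leaf path with p <= v <= q (go left if both < v, right if both > v).
Walk from root:
  at 29: 29 <= 29 <= 31, this is the LCA
LCA = 29


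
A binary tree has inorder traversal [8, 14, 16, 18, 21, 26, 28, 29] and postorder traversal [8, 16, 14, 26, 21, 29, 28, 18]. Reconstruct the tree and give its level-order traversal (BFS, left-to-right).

Inorder:   [8, 14, 16, 18, 21, 26, 28, 29]
Postorder: [8, 16, 14, 26, 21, 29, 28, 18]
Algorithm: postorder visits root last, so walk postorder right-to-left;
each value is the root of the current inorder slice — split it at that
value, recurse on the right subtree first, then the left.
Recursive splits:
  root=18; inorder splits into left=[8, 14, 16], right=[21, 26, 28, 29]
  root=28; inorder splits into left=[21, 26], right=[29]
  root=29; inorder splits into left=[], right=[]
  root=21; inorder splits into left=[], right=[26]
  root=26; inorder splits into left=[], right=[]
  root=14; inorder splits into left=[8], right=[16]
  root=16; inorder splits into left=[], right=[]
  root=8; inorder splits into left=[], right=[]
Reconstructed level-order: [18, 14, 28, 8, 16, 21, 29, 26]


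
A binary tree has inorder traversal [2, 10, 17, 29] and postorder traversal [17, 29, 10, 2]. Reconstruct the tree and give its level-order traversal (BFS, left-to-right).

Inorder:   [2, 10, 17, 29]
Postorder: [17, 29, 10, 2]
Algorithm: postorder visits root last, so walk postorder right-to-left;
each value is the root of the current inorder slice — split it at that
value, recurse on the right subtree first, then the left.
Recursive splits:
  root=2; inorder splits into left=[], right=[10, 17, 29]
  root=10; inorder splits into left=[], right=[17, 29]
  root=29; inorder splits into left=[17], right=[]
  root=17; inorder splits into left=[], right=[]
Reconstructed level-order: [2, 10, 29, 17]


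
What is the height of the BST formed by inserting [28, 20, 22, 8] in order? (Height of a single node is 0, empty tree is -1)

Insertion order: [28, 20, 22, 8]
Tree (level-order array): [28, 20, None, 8, 22]
Compute height bottom-up (empty subtree = -1):
  height(8) = 1 + max(-1, -1) = 0
  height(22) = 1 + max(-1, -1) = 0
  height(20) = 1 + max(0, 0) = 1
  height(28) = 1 + max(1, -1) = 2
Height = 2


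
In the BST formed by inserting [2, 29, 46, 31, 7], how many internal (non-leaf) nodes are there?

Tree built from: [2, 29, 46, 31, 7]
Tree (level-order array): [2, None, 29, 7, 46, None, None, 31]
Rule: An internal node has at least one child.
Per-node child counts:
  node 2: 1 child(ren)
  node 29: 2 child(ren)
  node 7: 0 child(ren)
  node 46: 1 child(ren)
  node 31: 0 child(ren)
Matching nodes: [2, 29, 46]
Count of internal (non-leaf) nodes: 3


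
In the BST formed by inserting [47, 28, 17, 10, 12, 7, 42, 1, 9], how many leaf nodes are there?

Tree built from: [47, 28, 17, 10, 12, 7, 42, 1, 9]
Tree (level-order array): [47, 28, None, 17, 42, 10, None, None, None, 7, 12, 1, 9]
Rule: A leaf has 0 children.
Per-node child counts:
  node 47: 1 child(ren)
  node 28: 2 child(ren)
  node 17: 1 child(ren)
  node 10: 2 child(ren)
  node 7: 2 child(ren)
  node 1: 0 child(ren)
  node 9: 0 child(ren)
  node 12: 0 child(ren)
  node 42: 0 child(ren)
Matching nodes: [1, 9, 12, 42]
Count of leaf nodes: 4


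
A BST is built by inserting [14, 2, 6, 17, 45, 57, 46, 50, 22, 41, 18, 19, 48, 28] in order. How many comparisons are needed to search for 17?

Search path for 17: 14 -> 17
Found: True
Comparisons: 2


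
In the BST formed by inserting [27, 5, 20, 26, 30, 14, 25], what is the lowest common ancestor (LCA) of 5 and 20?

Tree insertion order: [27, 5, 20, 26, 30, 14, 25]
Tree (level-order array): [27, 5, 30, None, 20, None, None, 14, 26, None, None, 25]
In a BST, the LCA of p=5, q=20 is the first node v on the
root-to-leaf path with p <= v <= q (go left if both < v, right if both > v).
Walk from root:
  at 27: both 5 and 20 < 27, go left
  at 5: 5 <= 5 <= 20, this is the LCA
LCA = 5


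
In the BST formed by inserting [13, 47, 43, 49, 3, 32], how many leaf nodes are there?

Tree built from: [13, 47, 43, 49, 3, 32]
Tree (level-order array): [13, 3, 47, None, None, 43, 49, 32]
Rule: A leaf has 0 children.
Per-node child counts:
  node 13: 2 child(ren)
  node 3: 0 child(ren)
  node 47: 2 child(ren)
  node 43: 1 child(ren)
  node 32: 0 child(ren)
  node 49: 0 child(ren)
Matching nodes: [3, 32, 49]
Count of leaf nodes: 3


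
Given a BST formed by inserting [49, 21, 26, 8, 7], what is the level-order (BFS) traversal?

Tree insertion order: [49, 21, 26, 8, 7]
Tree (level-order array): [49, 21, None, 8, 26, 7]
BFS from the root, enqueuing left then right child of each popped node:
  queue [49] -> pop 49, enqueue [21], visited so far: [49]
  queue [21] -> pop 21, enqueue [8, 26], visited so far: [49, 21]
  queue [8, 26] -> pop 8, enqueue [7], visited so far: [49, 21, 8]
  queue [26, 7] -> pop 26, enqueue [none], visited so far: [49, 21, 8, 26]
  queue [7] -> pop 7, enqueue [none], visited so far: [49, 21, 8, 26, 7]
Result: [49, 21, 8, 26, 7]


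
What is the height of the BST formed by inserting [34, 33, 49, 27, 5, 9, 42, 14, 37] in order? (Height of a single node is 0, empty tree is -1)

Insertion order: [34, 33, 49, 27, 5, 9, 42, 14, 37]
Tree (level-order array): [34, 33, 49, 27, None, 42, None, 5, None, 37, None, None, 9, None, None, None, 14]
Compute height bottom-up (empty subtree = -1):
  height(14) = 1 + max(-1, -1) = 0
  height(9) = 1 + max(-1, 0) = 1
  height(5) = 1 + max(-1, 1) = 2
  height(27) = 1 + max(2, -1) = 3
  height(33) = 1 + max(3, -1) = 4
  height(37) = 1 + max(-1, -1) = 0
  height(42) = 1 + max(0, -1) = 1
  height(49) = 1 + max(1, -1) = 2
  height(34) = 1 + max(4, 2) = 5
Height = 5


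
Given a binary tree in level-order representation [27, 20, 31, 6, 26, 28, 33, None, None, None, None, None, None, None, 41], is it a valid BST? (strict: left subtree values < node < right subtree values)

Level-order array: [27, 20, 31, 6, 26, 28, 33, None, None, None, None, None, None, None, 41]
Validate using subtree bounds (lo, hi): at each node, require lo < value < hi,
then recurse left with hi=value and right with lo=value.
Preorder trace (stopping at first violation):
  at node 27 with bounds (-inf, +inf): OK
  at node 20 with bounds (-inf, 27): OK
  at node 6 with bounds (-inf, 20): OK
  at node 26 with bounds (20, 27): OK
  at node 31 with bounds (27, +inf): OK
  at node 28 with bounds (27, 31): OK
  at node 33 with bounds (31, +inf): OK
  at node 41 with bounds (33, +inf): OK
No violation found at any node.
Result: Valid BST


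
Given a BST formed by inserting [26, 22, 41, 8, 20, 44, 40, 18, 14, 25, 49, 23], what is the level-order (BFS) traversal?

Tree insertion order: [26, 22, 41, 8, 20, 44, 40, 18, 14, 25, 49, 23]
Tree (level-order array): [26, 22, 41, 8, 25, 40, 44, None, 20, 23, None, None, None, None, 49, 18, None, None, None, None, None, 14]
BFS from the root, enqueuing left then right child of each popped node:
  queue [26] -> pop 26, enqueue [22, 41], visited so far: [26]
  queue [22, 41] -> pop 22, enqueue [8, 25], visited so far: [26, 22]
  queue [41, 8, 25] -> pop 41, enqueue [40, 44], visited so far: [26, 22, 41]
  queue [8, 25, 40, 44] -> pop 8, enqueue [20], visited so far: [26, 22, 41, 8]
  queue [25, 40, 44, 20] -> pop 25, enqueue [23], visited so far: [26, 22, 41, 8, 25]
  queue [40, 44, 20, 23] -> pop 40, enqueue [none], visited so far: [26, 22, 41, 8, 25, 40]
  queue [44, 20, 23] -> pop 44, enqueue [49], visited so far: [26, 22, 41, 8, 25, 40, 44]
  queue [20, 23, 49] -> pop 20, enqueue [18], visited so far: [26, 22, 41, 8, 25, 40, 44, 20]
  queue [23, 49, 18] -> pop 23, enqueue [none], visited so far: [26, 22, 41, 8, 25, 40, 44, 20, 23]
  queue [49, 18] -> pop 49, enqueue [none], visited so far: [26, 22, 41, 8, 25, 40, 44, 20, 23, 49]
  queue [18] -> pop 18, enqueue [14], visited so far: [26, 22, 41, 8, 25, 40, 44, 20, 23, 49, 18]
  queue [14] -> pop 14, enqueue [none], visited so far: [26, 22, 41, 8, 25, 40, 44, 20, 23, 49, 18, 14]
Result: [26, 22, 41, 8, 25, 40, 44, 20, 23, 49, 18, 14]


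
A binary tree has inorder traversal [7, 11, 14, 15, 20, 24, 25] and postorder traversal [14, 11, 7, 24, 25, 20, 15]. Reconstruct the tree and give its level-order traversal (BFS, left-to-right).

Inorder:   [7, 11, 14, 15, 20, 24, 25]
Postorder: [14, 11, 7, 24, 25, 20, 15]
Algorithm: postorder visits root last, so walk postorder right-to-left;
each value is the root of the current inorder slice — split it at that
value, recurse on the right subtree first, then the left.
Recursive splits:
  root=15; inorder splits into left=[7, 11, 14], right=[20, 24, 25]
  root=20; inorder splits into left=[], right=[24, 25]
  root=25; inorder splits into left=[24], right=[]
  root=24; inorder splits into left=[], right=[]
  root=7; inorder splits into left=[], right=[11, 14]
  root=11; inorder splits into left=[], right=[14]
  root=14; inorder splits into left=[], right=[]
Reconstructed level-order: [15, 7, 20, 11, 25, 14, 24]


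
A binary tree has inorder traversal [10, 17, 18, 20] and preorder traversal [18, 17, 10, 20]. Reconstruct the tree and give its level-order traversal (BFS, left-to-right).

Inorder:  [10, 17, 18, 20]
Preorder: [18, 17, 10, 20]
Algorithm: preorder visits root first, so consume preorder in order;
for each root, split the current inorder slice at that value into
left-subtree inorder and right-subtree inorder, then recurse.
Recursive splits:
  root=18; inorder splits into left=[10, 17], right=[20]
  root=17; inorder splits into left=[10], right=[]
  root=10; inorder splits into left=[], right=[]
  root=20; inorder splits into left=[], right=[]
Reconstructed level-order: [18, 17, 20, 10]


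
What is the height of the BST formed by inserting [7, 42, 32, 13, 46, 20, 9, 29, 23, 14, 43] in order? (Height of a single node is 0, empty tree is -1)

Insertion order: [7, 42, 32, 13, 46, 20, 9, 29, 23, 14, 43]
Tree (level-order array): [7, None, 42, 32, 46, 13, None, 43, None, 9, 20, None, None, None, None, 14, 29, None, None, 23]
Compute height bottom-up (empty subtree = -1):
  height(9) = 1 + max(-1, -1) = 0
  height(14) = 1 + max(-1, -1) = 0
  height(23) = 1 + max(-1, -1) = 0
  height(29) = 1 + max(0, -1) = 1
  height(20) = 1 + max(0, 1) = 2
  height(13) = 1 + max(0, 2) = 3
  height(32) = 1 + max(3, -1) = 4
  height(43) = 1 + max(-1, -1) = 0
  height(46) = 1 + max(0, -1) = 1
  height(42) = 1 + max(4, 1) = 5
  height(7) = 1 + max(-1, 5) = 6
Height = 6


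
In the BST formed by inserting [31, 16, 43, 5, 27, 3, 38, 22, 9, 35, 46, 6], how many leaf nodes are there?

Tree built from: [31, 16, 43, 5, 27, 3, 38, 22, 9, 35, 46, 6]
Tree (level-order array): [31, 16, 43, 5, 27, 38, 46, 3, 9, 22, None, 35, None, None, None, None, None, 6]
Rule: A leaf has 0 children.
Per-node child counts:
  node 31: 2 child(ren)
  node 16: 2 child(ren)
  node 5: 2 child(ren)
  node 3: 0 child(ren)
  node 9: 1 child(ren)
  node 6: 0 child(ren)
  node 27: 1 child(ren)
  node 22: 0 child(ren)
  node 43: 2 child(ren)
  node 38: 1 child(ren)
  node 35: 0 child(ren)
  node 46: 0 child(ren)
Matching nodes: [3, 6, 22, 35, 46]
Count of leaf nodes: 5


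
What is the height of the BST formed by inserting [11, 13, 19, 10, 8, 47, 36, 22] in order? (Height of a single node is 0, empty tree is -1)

Insertion order: [11, 13, 19, 10, 8, 47, 36, 22]
Tree (level-order array): [11, 10, 13, 8, None, None, 19, None, None, None, 47, 36, None, 22]
Compute height bottom-up (empty subtree = -1):
  height(8) = 1 + max(-1, -1) = 0
  height(10) = 1 + max(0, -1) = 1
  height(22) = 1 + max(-1, -1) = 0
  height(36) = 1 + max(0, -1) = 1
  height(47) = 1 + max(1, -1) = 2
  height(19) = 1 + max(-1, 2) = 3
  height(13) = 1 + max(-1, 3) = 4
  height(11) = 1 + max(1, 4) = 5
Height = 5


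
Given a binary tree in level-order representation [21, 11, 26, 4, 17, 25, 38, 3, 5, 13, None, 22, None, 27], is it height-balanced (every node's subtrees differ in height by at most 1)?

Tree (level-order array): [21, 11, 26, 4, 17, 25, 38, 3, 5, 13, None, 22, None, 27]
Definition: a tree is height-balanced if, at every node, |h(left) - h(right)| <= 1 (empty subtree has height -1).
Bottom-up per-node check:
  node 3: h_left=-1, h_right=-1, diff=0 [OK], height=0
  node 5: h_left=-1, h_right=-1, diff=0 [OK], height=0
  node 4: h_left=0, h_right=0, diff=0 [OK], height=1
  node 13: h_left=-1, h_right=-1, diff=0 [OK], height=0
  node 17: h_left=0, h_right=-1, diff=1 [OK], height=1
  node 11: h_left=1, h_right=1, diff=0 [OK], height=2
  node 22: h_left=-1, h_right=-1, diff=0 [OK], height=0
  node 25: h_left=0, h_right=-1, diff=1 [OK], height=1
  node 27: h_left=-1, h_right=-1, diff=0 [OK], height=0
  node 38: h_left=0, h_right=-1, diff=1 [OK], height=1
  node 26: h_left=1, h_right=1, diff=0 [OK], height=2
  node 21: h_left=2, h_right=2, diff=0 [OK], height=3
All nodes satisfy the balance condition.
Result: Balanced


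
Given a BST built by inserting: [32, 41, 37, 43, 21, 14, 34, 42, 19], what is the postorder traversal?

Tree insertion order: [32, 41, 37, 43, 21, 14, 34, 42, 19]
Tree (level-order array): [32, 21, 41, 14, None, 37, 43, None, 19, 34, None, 42]
Postorder traversal: [19, 14, 21, 34, 37, 42, 43, 41, 32]


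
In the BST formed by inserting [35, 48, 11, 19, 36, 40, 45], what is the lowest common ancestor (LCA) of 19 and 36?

Tree insertion order: [35, 48, 11, 19, 36, 40, 45]
Tree (level-order array): [35, 11, 48, None, 19, 36, None, None, None, None, 40, None, 45]
In a BST, the LCA of p=19, q=36 is the first node v on the
root-to-leaf path with p <= v <= q (go left if both < v, right if both > v).
Walk from root:
  at 35: 19 <= 35 <= 36, this is the LCA
LCA = 35


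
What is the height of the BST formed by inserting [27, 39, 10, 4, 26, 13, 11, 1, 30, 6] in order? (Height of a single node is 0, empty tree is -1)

Insertion order: [27, 39, 10, 4, 26, 13, 11, 1, 30, 6]
Tree (level-order array): [27, 10, 39, 4, 26, 30, None, 1, 6, 13, None, None, None, None, None, None, None, 11]
Compute height bottom-up (empty subtree = -1):
  height(1) = 1 + max(-1, -1) = 0
  height(6) = 1 + max(-1, -1) = 0
  height(4) = 1 + max(0, 0) = 1
  height(11) = 1 + max(-1, -1) = 0
  height(13) = 1 + max(0, -1) = 1
  height(26) = 1 + max(1, -1) = 2
  height(10) = 1 + max(1, 2) = 3
  height(30) = 1 + max(-1, -1) = 0
  height(39) = 1 + max(0, -1) = 1
  height(27) = 1 + max(3, 1) = 4
Height = 4


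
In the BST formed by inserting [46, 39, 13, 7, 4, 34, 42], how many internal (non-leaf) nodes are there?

Tree built from: [46, 39, 13, 7, 4, 34, 42]
Tree (level-order array): [46, 39, None, 13, 42, 7, 34, None, None, 4]
Rule: An internal node has at least one child.
Per-node child counts:
  node 46: 1 child(ren)
  node 39: 2 child(ren)
  node 13: 2 child(ren)
  node 7: 1 child(ren)
  node 4: 0 child(ren)
  node 34: 0 child(ren)
  node 42: 0 child(ren)
Matching nodes: [46, 39, 13, 7]
Count of internal (non-leaf) nodes: 4


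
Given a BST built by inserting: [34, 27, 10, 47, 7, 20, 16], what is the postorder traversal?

Tree insertion order: [34, 27, 10, 47, 7, 20, 16]
Tree (level-order array): [34, 27, 47, 10, None, None, None, 7, 20, None, None, 16]
Postorder traversal: [7, 16, 20, 10, 27, 47, 34]


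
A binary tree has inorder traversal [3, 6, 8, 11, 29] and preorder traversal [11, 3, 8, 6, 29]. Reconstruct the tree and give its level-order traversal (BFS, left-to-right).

Inorder:  [3, 6, 8, 11, 29]
Preorder: [11, 3, 8, 6, 29]
Algorithm: preorder visits root first, so consume preorder in order;
for each root, split the current inorder slice at that value into
left-subtree inorder and right-subtree inorder, then recurse.
Recursive splits:
  root=11; inorder splits into left=[3, 6, 8], right=[29]
  root=3; inorder splits into left=[], right=[6, 8]
  root=8; inorder splits into left=[6], right=[]
  root=6; inorder splits into left=[], right=[]
  root=29; inorder splits into left=[], right=[]
Reconstructed level-order: [11, 3, 29, 8, 6]


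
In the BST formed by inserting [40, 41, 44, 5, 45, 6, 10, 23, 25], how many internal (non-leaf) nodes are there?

Tree built from: [40, 41, 44, 5, 45, 6, 10, 23, 25]
Tree (level-order array): [40, 5, 41, None, 6, None, 44, None, 10, None, 45, None, 23, None, None, None, 25]
Rule: An internal node has at least one child.
Per-node child counts:
  node 40: 2 child(ren)
  node 5: 1 child(ren)
  node 6: 1 child(ren)
  node 10: 1 child(ren)
  node 23: 1 child(ren)
  node 25: 0 child(ren)
  node 41: 1 child(ren)
  node 44: 1 child(ren)
  node 45: 0 child(ren)
Matching nodes: [40, 5, 6, 10, 23, 41, 44]
Count of internal (non-leaf) nodes: 7


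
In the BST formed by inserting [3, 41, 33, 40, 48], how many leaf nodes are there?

Tree built from: [3, 41, 33, 40, 48]
Tree (level-order array): [3, None, 41, 33, 48, None, 40]
Rule: A leaf has 0 children.
Per-node child counts:
  node 3: 1 child(ren)
  node 41: 2 child(ren)
  node 33: 1 child(ren)
  node 40: 0 child(ren)
  node 48: 0 child(ren)
Matching nodes: [40, 48]
Count of leaf nodes: 2


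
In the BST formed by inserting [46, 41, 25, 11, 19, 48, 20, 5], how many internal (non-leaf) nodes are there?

Tree built from: [46, 41, 25, 11, 19, 48, 20, 5]
Tree (level-order array): [46, 41, 48, 25, None, None, None, 11, None, 5, 19, None, None, None, 20]
Rule: An internal node has at least one child.
Per-node child counts:
  node 46: 2 child(ren)
  node 41: 1 child(ren)
  node 25: 1 child(ren)
  node 11: 2 child(ren)
  node 5: 0 child(ren)
  node 19: 1 child(ren)
  node 20: 0 child(ren)
  node 48: 0 child(ren)
Matching nodes: [46, 41, 25, 11, 19]
Count of internal (non-leaf) nodes: 5


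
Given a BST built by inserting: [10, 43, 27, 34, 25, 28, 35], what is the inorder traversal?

Tree insertion order: [10, 43, 27, 34, 25, 28, 35]
Tree (level-order array): [10, None, 43, 27, None, 25, 34, None, None, 28, 35]
Inorder traversal: [10, 25, 27, 28, 34, 35, 43]


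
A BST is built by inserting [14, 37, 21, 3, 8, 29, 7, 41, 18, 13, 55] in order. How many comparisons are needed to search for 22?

Search path for 22: 14 -> 37 -> 21 -> 29
Found: False
Comparisons: 4


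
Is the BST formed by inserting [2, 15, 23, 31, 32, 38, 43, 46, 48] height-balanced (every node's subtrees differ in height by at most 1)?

Tree (level-order array): [2, None, 15, None, 23, None, 31, None, 32, None, 38, None, 43, None, 46, None, 48]
Definition: a tree is height-balanced if, at every node, |h(left) - h(right)| <= 1 (empty subtree has height -1).
Bottom-up per-node check:
  node 48: h_left=-1, h_right=-1, diff=0 [OK], height=0
  node 46: h_left=-1, h_right=0, diff=1 [OK], height=1
  node 43: h_left=-1, h_right=1, diff=2 [FAIL (|-1-1|=2 > 1)], height=2
  node 38: h_left=-1, h_right=2, diff=3 [FAIL (|-1-2|=3 > 1)], height=3
  node 32: h_left=-1, h_right=3, diff=4 [FAIL (|-1-3|=4 > 1)], height=4
  node 31: h_left=-1, h_right=4, diff=5 [FAIL (|-1-4|=5 > 1)], height=5
  node 23: h_left=-1, h_right=5, diff=6 [FAIL (|-1-5|=6 > 1)], height=6
  node 15: h_left=-1, h_right=6, diff=7 [FAIL (|-1-6|=7 > 1)], height=7
  node 2: h_left=-1, h_right=7, diff=8 [FAIL (|-1-7|=8 > 1)], height=8
Node 43 violates the condition: |-1 - 1| = 2 > 1.
Result: Not balanced


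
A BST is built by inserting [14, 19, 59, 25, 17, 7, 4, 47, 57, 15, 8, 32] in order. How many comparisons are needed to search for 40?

Search path for 40: 14 -> 19 -> 59 -> 25 -> 47 -> 32
Found: False
Comparisons: 6


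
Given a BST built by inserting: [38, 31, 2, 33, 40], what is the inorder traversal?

Tree insertion order: [38, 31, 2, 33, 40]
Tree (level-order array): [38, 31, 40, 2, 33]
Inorder traversal: [2, 31, 33, 38, 40]


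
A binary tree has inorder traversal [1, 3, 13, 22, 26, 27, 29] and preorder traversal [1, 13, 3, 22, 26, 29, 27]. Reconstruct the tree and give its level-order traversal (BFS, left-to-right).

Inorder:  [1, 3, 13, 22, 26, 27, 29]
Preorder: [1, 13, 3, 22, 26, 29, 27]
Algorithm: preorder visits root first, so consume preorder in order;
for each root, split the current inorder slice at that value into
left-subtree inorder and right-subtree inorder, then recurse.
Recursive splits:
  root=1; inorder splits into left=[], right=[3, 13, 22, 26, 27, 29]
  root=13; inorder splits into left=[3], right=[22, 26, 27, 29]
  root=3; inorder splits into left=[], right=[]
  root=22; inorder splits into left=[], right=[26, 27, 29]
  root=26; inorder splits into left=[], right=[27, 29]
  root=29; inorder splits into left=[27], right=[]
  root=27; inorder splits into left=[], right=[]
Reconstructed level-order: [1, 13, 3, 22, 26, 29, 27]


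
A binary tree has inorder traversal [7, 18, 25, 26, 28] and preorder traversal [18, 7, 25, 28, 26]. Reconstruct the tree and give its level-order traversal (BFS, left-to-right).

Inorder:  [7, 18, 25, 26, 28]
Preorder: [18, 7, 25, 28, 26]
Algorithm: preorder visits root first, so consume preorder in order;
for each root, split the current inorder slice at that value into
left-subtree inorder and right-subtree inorder, then recurse.
Recursive splits:
  root=18; inorder splits into left=[7], right=[25, 26, 28]
  root=7; inorder splits into left=[], right=[]
  root=25; inorder splits into left=[], right=[26, 28]
  root=28; inorder splits into left=[26], right=[]
  root=26; inorder splits into left=[], right=[]
Reconstructed level-order: [18, 7, 25, 28, 26]


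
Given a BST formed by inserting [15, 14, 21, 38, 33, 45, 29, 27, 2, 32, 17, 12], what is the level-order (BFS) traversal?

Tree insertion order: [15, 14, 21, 38, 33, 45, 29, 27, 2, 32, 17, 12]
Tree (level-order array): [15, 14, 21, 2, None, 17, 38, None, 12, None, None, 33, 45, None, None, 29, None, None, None, 27, 32]
BFS from the root, enqueuing left then right child of each popped node:
  queue [15] -> pop 15, enqueue [14, 21], visited so far: [15]
  queue [14, 21] -> pop 14, enqueue [2], visited so far: [15, 14]
  queue [21, 2] -> pop 21, enqueue [17, 38], visited so far: [15, 14, 21]
  queue [2, 17, 38] -> pop 2, enqueue [12], visited so far: [15, 14, 21, 2]
  queue [17, 38, 12] -> pop 17, enqueue [none], visited so far: [15, 14, 21, 2, 17]
  queue [38, 12] -> pop 38, enqueue [33, 45], visited so far: [15, 14, 21, 2, 17, 38]
  queue [12, 33, 45] -> pop 12, enqueue [none], visited so far: [15, 14, 21, 2, 17, 38, 12]
  queue [33, 45] -> pop 33, enqueue [29], visited so far: [15, 14, 21, 2, 17, 38, 12, 33]
  queue [45, 29] -> pop 45, enqueue [none], visited so far: [15, 14, 21, 2, 17, 38, 12, 33, 45]
  queue [29] -> pop 29, enqueue [27, 32], visited so far: [15, 14, 21, 2, 17, 38, 12, 33, 45, 29]
  queue [27, 32] -> pop 27, enqueue [none], visited so far: [15, 14, 21, 2, 17, 38, 12, 33, 45, 29, 27]
  queue [32] -> pop 32, enqueue [none], visited so far: [15, 14, 21, 2, 17, 38, 12, 33, 45, 29, 27, 32]
Result: [15, 14, 21, 2, 17, 38, 12, 33, 45, 29, 27, 32]


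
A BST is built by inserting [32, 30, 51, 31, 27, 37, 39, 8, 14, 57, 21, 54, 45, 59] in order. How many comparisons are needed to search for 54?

Search path for 54: 32 -> 51 -> 57 -> 54
Found: True
Comparisons: 4


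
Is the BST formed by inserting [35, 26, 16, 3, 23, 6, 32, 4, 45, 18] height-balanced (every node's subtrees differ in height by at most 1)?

Tree (level-order array): [35, 26, 45, 16, 32, None, None, 3, 23, None, None, None, 6, 18, None, 4]
Definition: a tree is height-balanced if, at every node, |h(left) - h(right)| <= 1 (empty subtree has height -1).
Bottom-up per-node check:
  node 4: h_left=-1, h_right=-1, diff=0 [OK], height=0
  node 6: h_left=0, h_right=-1, diff=1 [OK], height=1
  node 3: h_left=-1, h_right=1, diff=2 [FAIL (|-1-1|=2 > 1)], height=2
  node 18: h_left=-1, h_right=-1, diff=0 [OK], height=0
  node 23: h_left=0, h_right=-1, diff=1 [OK], height=1
  node 16: h_left=2, h_right=1, diff=1 [OK], height=3
  node 32: h_left=-1, h_right=-1, diff=0 [OK], height=0
  node 26: h_left=3, h_right=0, diff=3 [FAIL (|3-0|=3 > 1)], height=4
  node 45: h_left=-1, h_right=-1, diff=0 [OK], height=0
  node 35: h_left=4, h_right=0, diff=4 [FAIL (|4-0|=4 > 1)], height=5
Node 3 violates the condition: |-1 - 1| = 2 > 1.
Result: Not balanced


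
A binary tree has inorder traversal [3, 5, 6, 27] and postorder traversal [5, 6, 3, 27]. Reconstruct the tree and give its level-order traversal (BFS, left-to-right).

Inorder:   [3, 5, 6, 27]
Postorder: [5, 6, 3, 27]
Algorithm: postorder visits root last, so walk postorder right-to-left;
each value is the root of the current inorder slice — split it at that
value, recurse on the right subtree first, then the left.
Recursive splits:
  root=27; inorder splits into left=[3, 5, 6], right=[]
  root=3; inorder splits into left=[], right=[5, 6]
  root=6; inorder splits into left=[5], right=[]
  root=5; inorder splits into left=[], right=[]
Reconstructed level-order: [27, 3, 6, 5]


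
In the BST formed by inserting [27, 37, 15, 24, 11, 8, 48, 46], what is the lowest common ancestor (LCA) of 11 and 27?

Tree insertion order: [27, 37, 15, 24, 11, 8, 48, 46]
Tree (level-order array): [27, 15, 37, 11, 24, None, 48, 8, None, None, None, 46]
In a BST, the LCA of p=11, q=27 is the first node v on the
root-to-leaf path with p <= v <= q (go left if both < v, right if both > v).
Walk from root:
  at 27: 11 <= 27 <= 27, this is the LCA
LCA = 27


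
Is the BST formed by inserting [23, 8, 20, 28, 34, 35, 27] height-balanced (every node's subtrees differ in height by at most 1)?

Tree (level-order array): [23, 8, 28, None, 20, 27, 34, None, None, None, None, None, 35]
Definition: a tree is height-balanced if, at every node, |h(left) - h(right)| <= 1 (empty subtree has height -1).
Bottom-up per-node check:
  node 20: h_left=-1, h_right=-1, diff=0 [OK], height=0
  node 8: h_left=-1, h_right=0, diff=1 [OK], height=1
  node 27: h_left=-1, h_right=-1, diff=0 [OK], height=0
  node 35: h_left=-1, h_right=-1, diff=0 [OK], height=0
  node 34: h_left=-1, h_right=0, diff=1 [OK], height=1
  node 28: h_left=0, h_right=1, diff=1 [OK], height=2
  node 23: h_left=1, h_right=2, diff=1 [OK], height=3
All nodes satisfy the balance condition.
Result: Balanced


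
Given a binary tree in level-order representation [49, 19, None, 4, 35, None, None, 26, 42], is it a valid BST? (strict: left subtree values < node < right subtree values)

Level-order array: [49, 19, None, 4, 35, None, None, 26, 42]
Validate using subtree bounds (lo, hi): at each node, require lo < value < hi,
then recurse left with hi=value and right with lo=value.
Preorder trace (stopping at first violation):
  at node 49 with bounds (-inf, +inf): OK
  at node 19 with bounds (-inf, 49): OK
  at node 4 with bounds (-inf, 19): OK
  at node 35 with bounds (19, 49): OK
  at node 26 with bounds (19, 35): OK
  at node 42 with bounds (35, 49): OK
No violation found at any node.
Result: Valid BST


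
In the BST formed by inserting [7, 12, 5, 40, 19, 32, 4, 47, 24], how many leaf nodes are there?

Tree built from: [7, 12, 5, 40, 19, 32, 4, 47, 24]
Tree (level-order array): [7, 5, 12, 4, None, None, 40, None, None, 19, 47, None, 32, None, None, 24]
Rule: A leaf has 0 children.
Per-node child counts:
  node 7: 2 child(ren)
  node 5: 1 child(ren)
  node 4: 0 child(ren)
  node 12: 1 child(ren)
  node 40: 2 child(ren)
  node 19: 1 child(ren)
  node 32: 1 child(ren)
  node 24: 0 child(ren)
  node 47: 0 child(ren)
Matching nodes: [4, 24, 47]
Count of leaf nodes: 3


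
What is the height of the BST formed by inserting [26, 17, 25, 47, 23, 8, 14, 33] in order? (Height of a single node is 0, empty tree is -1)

Insertion order: [26, 17, 25, 47, 23, 8, 14, 33]
Tree (level-order array): [26, 17, 47, 8, 25, 33, None, None, 14, 23]
Compute height bottom-up (empty subtree = -1):
  height(14) = 1 + max(-1, -1) = 0
  height(8) = 1 + max(-1, 0) = 1
  height(23) = 1 + max(-1, -1) = 0
  height(25) = 1 + max(0, -1) = 1
  height(17) = 1 + max(1, 1) = 2
  height(33) = 1 + max(-1, -1) = 0
  height(47) = 1 + max(0, -1) = 1
  height(26) = 1 + max(2, 1) = 3
Height = 3


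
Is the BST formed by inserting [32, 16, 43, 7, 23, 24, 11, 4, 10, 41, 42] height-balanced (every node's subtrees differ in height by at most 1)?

Tree (level-order array): [32, 16, 43, 7, 23, 41, None, 4, 11, None, 24, None, 42, None, None, 10]
Definition: a tree is height-balanced if, at every node, |h(left) - h(right)| <= 1 (empty subtree has height -1).
Bottom-up per-node check:
  node 4: h_left=-1, h_right=-1, diff=0 [OK], height=0
  node 10: h_left=-1, h_right=-1, diff=0 [OK], height=0
  node 11: h_left=0, h_right=-1, diff=1 [OK], height=1
  node 7: h_left=0, h_right=1, diff=1 [OK], height=2
  node 24: h_left=-1, h_right=-1, diff=0 [OK], height=0
  node 23: h_left=-1, h_right=0, diff=1 [OK], height=1
  node 16: h_left=2, h_right=1, diff=1 [OK], height=3
  node 42: h_left=-1, h_right=-1, diff=0 [OK], height=0
  node 41: h_left=-1, h_right=0, diff=1 [OK], height=1
  node 43: h_left=1, h_right=-1, diff=2 [FAIL (|1--1|=2 > 1)], height=2
  node 32: h_left=3, h_right=2, diff=1 [OK], height=4
Node 43 violates the condition: |1 - -1| = 2 > 1.
Result: Not balanced


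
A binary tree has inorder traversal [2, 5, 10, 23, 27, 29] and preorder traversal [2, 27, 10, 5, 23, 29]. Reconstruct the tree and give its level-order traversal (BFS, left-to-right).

Inorder:  [2, 5, 10, 23, 27, 29]
Preorder: [2, 27, 10, 5, 23, 29]
Algorithm: preorder visits root first, so consume preorder in order;
for each root, split the current inorder slice at that value into
left-subtree inorder and right-subtree inorder, then recurse.
Recursive splits:
  root=2; inorder splits into left=[], right=[5, 10, 23, 27, 29]
  root=27; inorder splits into left=[5, 10, 23], right=[29]
  root=10; inorder splits into left=[5], right=[23]
  root=5; inorder splits into left=[], right=[]
  root=23; inorder splits into left=[], right=[]
  root=29; inorder splits into left=[], right=[]
Reconstructed level-order: [2, 27, 10, 29, 5, 23]


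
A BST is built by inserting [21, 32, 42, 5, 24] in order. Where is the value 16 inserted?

Starting tree (level order): [21, 5, 32, None, None, 24, 42]
Insertion path: 21 -> 5
Result: insert 16 as right child of 5
Final tree (level order): [21, 5, 32, None, 16, 24, 42]


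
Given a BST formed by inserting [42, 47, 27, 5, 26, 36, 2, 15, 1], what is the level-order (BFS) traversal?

Tree insertion order: [42, 47, 27, 5, 26, 36, 2, 15, 1]
Tree (level-order array): [42, 27, 47, 5, 36, None, None, 2, 26, None, None, 1, None, 15]
BFS from the root, enqueuing left then right child of each popped node:
  queue [42] -> pop 42, enqueue [27, 47], visited so far: [42]
  queue [27, 47] -> pop 27, enqueue [5, 36], visited so far: [42, 27]
  queue [47, 5, 36] -> pop 47, enqueue [none], visited so far: [42, 27, 47]
  queue [5, 36] -> pop 5, enqueue [2, 26], visited so far: [42, 27, 47, 5]
  queue [36, 2, 26] -> pop 36, enqueue [none], visited so far: [42, 27, 47, 5, 36]
  queue [2, 26] -> pop 2, enqueue [1], visited so far: [42, 27, 47, 5, 36, 2]
  queue [26, 1] -> pop 26, enqueue [15], visited so far: [42, 27, 47, 5, 36, 2, 26]
  queue [1, 15] -> pop 1, enqueue [none], visited so far: [42, 27, 47, 5, 36, 2, 26, 1]
  queue [15] -> pop 15, enqueue [none], visited so far: [42, 27, 47, 5, 36, 2, 26, 1, 15]
Result: [42, 27, 47, 5, 36, 2, 26, 1, 15]


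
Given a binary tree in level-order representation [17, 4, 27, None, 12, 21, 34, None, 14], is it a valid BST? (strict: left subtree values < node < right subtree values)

Level-order array: [17, 4, 27, None, 12, 21, 34, None, 14]
Validate using subtree bounds (lo, hi): at each node, require lo < value < hi,
then recurse left with hi=value and right with lo=value.
Preorder trace (stopping at first violation):
  at node 17 with bounds (-inf, +inf): OK
  at node 4 with bounds (-inf, 17): OK
  at node 12 with bounds (4, 17): OK
  at node 14 with bounds (12, 17): OK
  at node 27 with bounds (17, +inf): OK
  at node 21 with bounds (17, 27): OK
  at node 34 with bounds (27, +inf): OK
No violation found at any node.
Result: Valid BST


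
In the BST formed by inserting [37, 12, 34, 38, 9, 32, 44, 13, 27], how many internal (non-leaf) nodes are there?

Tree built from: [37, 12, 34, 38, 9, 32, 44, 13, 27]
Tree (level-order array): [37, 12, 38, 9, 34, None, 44, None, None, 32, None, None, None, 13, None, None, 27]
Rule: An internal node has at least one child.
Per-node child counts:
  node 37: 2 child(ren)
  node 12: 2 child(ren)
  node 9: 0 child(ren)
  node 34: 1 child(ren)
  node 32: 1 child(ren)
  node 13: 1 child(ren)
  node 27: 0 child(ren)
  node 38: 1 child(ren)
  node 44: 0 child(ren)
Matching nodes: [37, 12, 34, 32, 13, 38]
Count of internal (non-leaf) nodes: 6


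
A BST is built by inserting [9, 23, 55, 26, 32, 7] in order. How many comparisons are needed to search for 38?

Search path for 38: 9 -> 23 -> 55 -> 26 -> 32
Found: False
Comparisons: 5


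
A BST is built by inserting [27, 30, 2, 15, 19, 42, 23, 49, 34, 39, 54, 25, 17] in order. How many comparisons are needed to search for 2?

Search path for 2: 27 -> 2
Found: True
Comparisons: 2


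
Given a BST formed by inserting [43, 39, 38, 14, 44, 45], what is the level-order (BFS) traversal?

Tree insertion order: [43, 39, 38, 14, 44, 45]
Tree (level-order array): [43, 39, 44, 38, None, None, 45, 14]
BFS from the root, enqueuing left then right child of each popped node:
  queue [43] -> pop 43, enqueue [39, 44], visited so far: [43]
  queue [39, 44] -> pop 39, enqueue [38], visited so far: [43, 39]
  queue [44, 38] -> pop 44, enqueue [45], visited so far: [43, 39, 44]
  queue [38, 45] -> pop 38, enqueue [14], visited so far: [43, 39, 44, 38]
  queue [45, 14] -> pop 45, enqueue [none], visited so far: [43, 39, 44, 38, 45]
  queue [14] -> pop 14, enqueue [none], visited so far: [43, 39, 44, 38, 45, 14]
Result: [43, 39, 44, 38, 45, 14]


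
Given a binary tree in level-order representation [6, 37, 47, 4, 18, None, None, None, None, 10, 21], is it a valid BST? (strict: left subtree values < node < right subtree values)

Level-order array: [6, 37, 47, 4, 18, None, None, None, None, 10, 21]
Validate using subtree bounds (lo, hi): at each node, require lo < value < hi,
then recurse left with hi=value and right with lo=value.
Preorder trace (stopping at first violation):
  at node 6 with bounds (-inf, +inf): OK
  at node 37 with bounds (-inf, 6): VIOLATION
Node 37 violates its bound: not (-inf < 37 < 6).
Result: Not a valid BST


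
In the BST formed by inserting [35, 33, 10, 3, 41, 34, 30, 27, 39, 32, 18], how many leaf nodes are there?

Tree built from: [35, 33, 10, 3, 41, 34, 30, 27, 39, 32, 18]
Tree (level-order array): [35, 33, 41, 10, 34, 39, None, 3, 30, None, None, None, None, None, None, 27, 32, 18]
Rule: A leaf has 0 children.
Per-node child counts:
  node 35: 2 child(ren)
  node 33: 2 child(ren)
  node 10: 2 child(ren)
  node 3: 0 child(ren)
  node 30: 2 child(ren)
  node 27: 1 child(ren)
  node 18: 0 child(ren)
  node 32: 0 child(ren)
  node 34: 0 child(ren)
  node 41: 1 child(ren)
  node 39: 0 child(ren)
Matching nodes: [3, 18, 32, 34, 39]
Count of leaf nodes: 5


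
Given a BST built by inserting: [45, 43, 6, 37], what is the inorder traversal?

Tree insertion order: [45, 43, 6, 37]
Tree (level-order array): [45, 43, None, 6, None, None, 37]
Inorder traversal: [6, 37, 43, 45]


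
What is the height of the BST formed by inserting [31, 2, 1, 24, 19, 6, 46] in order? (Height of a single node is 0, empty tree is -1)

Insertion order: [31, 2, 1, 24, 19, 6, 46]
Tree (level-order array): [31, 2, 46, 1, 24, None, None, None, None, 19, None, 6]
Compute height bottom-up (empty subtree = -1):
  height(1) = 1 + max(-1, -1) = 0
  height(6) = 1 + max(-1, -1) = 0
  height(19) = 1 + max(0, -1) = 1
  height(24) = 1 + max(1, -1) = 2
  height(2) = 1 + max(0, 2) = 3
  height(46) = 1 + max(-1, -1) = 0
  height(31) = 1 + max(3, 0) = 4
Height = 4


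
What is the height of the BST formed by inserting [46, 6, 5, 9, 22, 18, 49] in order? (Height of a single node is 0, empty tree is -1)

Insertion order: [46, 6, 5, 9, 22, 18, 49]
Tree (level-order array): [46, 6, 49, 5, 9, None, None, None, None, None, 22, 18]
Compute height bottom-up (empty subtree = -1):
  height(5) = 1 + max(-1, -1) = 0
  height(18) = 1 + max(-1, -1) = 0
  height(22) = 1 + max(0, -1) = 1
  height(9) = 1 + max(-1, 1) = 2
  height(6) = 1 + max(0, 2) = 3
  height(49) = 1 + max(-1, -1) = 0
  height(46) = 1 + max(3, 0) = 4
Height = 4


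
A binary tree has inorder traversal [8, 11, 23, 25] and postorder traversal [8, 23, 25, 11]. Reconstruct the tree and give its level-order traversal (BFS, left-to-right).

Inorder:   [8, 11, 23, 25]
Postorder: [8, 23, 25, 11]
Algorithm: postorder visits root last, so walk postorder right-to-left;
each value is the root of the current inorder slice — split it at that
value, recurse on the right subtree first, then the left.
Recursive splits:
  root=11; inorder splits into left=[8], right=[23, 25]
  root=25; inorder splits into left=[23], right=[]
  root=23; inorder splits into left=[], right=[]
  root=8; inorder splits into left=[], right=[]
Reconstructed level-order: [11, 8, 25, 23]


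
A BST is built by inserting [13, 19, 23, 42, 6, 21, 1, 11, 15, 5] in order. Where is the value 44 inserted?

Starting tree (level order): [13, 6, 19, 1, 11, 15, 23, None, 5, None, None, None, None, 21, 42]
Insertion path: 13 -> 19 -> 23 -> 42
Result: insert 44 as right child of 42
Final tree (level order): [13, 6, 19, 1, 11, 15, 23, None, 5, None, None, None, None, 21, 42, None, None, None, None, None, 44]


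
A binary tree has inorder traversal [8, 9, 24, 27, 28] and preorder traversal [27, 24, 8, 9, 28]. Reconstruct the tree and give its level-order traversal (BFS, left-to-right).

Inorder:  [8, 9, 24, 27, 28]
Preorder: [27, 24, 8, 9, 28]
Algorithm: preorder visits root first, so consume preorder in order;
for each root, split the current inorder slice at that value into
left-subtree inorder and right-subtree inorder, then recurse.
Recursive splits:
  root=27; inorder splits into left=[8, 9, 24], right=[28]
  root=24; inorder splits into left=[8, 9], right=[]
  root=8; inorder splits into left=[], right=[9]
  root=9; inorder splits into left=[], right=[]
  root=28; inorder splits into left=[], right=[]
Reconstructed level-order: [27, 24, 28, 8, 9]


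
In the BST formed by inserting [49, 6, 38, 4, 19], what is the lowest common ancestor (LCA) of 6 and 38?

Tree insertion order: [49, 6, 38, 4, 19]
Tree (level-order array): [49, 6, None, 4, 38, None, None, 19]
In a BST, the LCA of p=6, q=38 is the first node v on the
root-to-leaf path with p <= v <= q (go left if both < v, right if both > v).
Walk from root:
  at 49: both 6 and 38 < 49, go left
  at 6: 6 <= 6 <= 38, this is the LCA
LCA = 6
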